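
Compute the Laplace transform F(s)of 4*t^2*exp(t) 8/(s - 1)^3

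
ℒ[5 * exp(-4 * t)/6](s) 5/(6 * (s + 4))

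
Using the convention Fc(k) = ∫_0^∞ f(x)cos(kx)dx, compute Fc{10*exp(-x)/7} 10/(7*(k^2 + 1))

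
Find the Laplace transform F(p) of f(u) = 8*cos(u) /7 8*p/(7*(p^2 + 1) ) 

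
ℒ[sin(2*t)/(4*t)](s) atan(2/s)/4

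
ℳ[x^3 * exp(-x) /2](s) gamma(s + 3) /2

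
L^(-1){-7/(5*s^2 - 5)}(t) -7*sinh(t)/5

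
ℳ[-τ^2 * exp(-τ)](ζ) -gamma(ζ + 2)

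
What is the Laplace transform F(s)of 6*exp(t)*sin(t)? 6/((s - 1)^2+1)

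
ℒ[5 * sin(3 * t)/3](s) 5/(s^2 + 9)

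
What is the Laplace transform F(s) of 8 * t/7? 8/(7 * s^2) 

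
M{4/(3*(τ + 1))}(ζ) 4*pi*csc(pi*ζ)/3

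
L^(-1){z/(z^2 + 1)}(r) cos(r)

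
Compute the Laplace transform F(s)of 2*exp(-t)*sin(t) 2/((s + 1)^2 + 1)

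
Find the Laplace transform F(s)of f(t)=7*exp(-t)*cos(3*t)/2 7*(s + 1)/(2*((s + 1)^2 + 9))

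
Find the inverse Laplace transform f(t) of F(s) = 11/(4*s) 11/4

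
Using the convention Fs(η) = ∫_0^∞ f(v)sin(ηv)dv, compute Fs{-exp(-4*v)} -η/(η^2 + 16)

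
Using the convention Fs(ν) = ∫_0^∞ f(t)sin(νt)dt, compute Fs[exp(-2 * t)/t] atan(ν/2)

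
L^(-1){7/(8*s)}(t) 7/8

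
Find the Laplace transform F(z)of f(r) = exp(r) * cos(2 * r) (z - 1)/((z - 1)^2 + 4)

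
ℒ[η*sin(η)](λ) 2*λ/(λ^2 + 1)^2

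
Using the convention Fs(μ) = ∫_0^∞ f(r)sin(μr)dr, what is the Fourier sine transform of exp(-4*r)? μ/(μ^2 + 16)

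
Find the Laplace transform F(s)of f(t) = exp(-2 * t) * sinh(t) 1/((s + 2)^2 - 1)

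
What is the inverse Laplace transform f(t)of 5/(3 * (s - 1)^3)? 5 * t^2 * exp(t)/6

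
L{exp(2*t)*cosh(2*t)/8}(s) (s - 2)/(8*s*(s - 4))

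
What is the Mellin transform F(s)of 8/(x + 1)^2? -8*pi*(s - 1)/sin(pi*s)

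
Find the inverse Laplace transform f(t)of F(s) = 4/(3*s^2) 4*t/3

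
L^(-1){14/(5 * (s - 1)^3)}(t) 7 * t^2 * exp(t)/5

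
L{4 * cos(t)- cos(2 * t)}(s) 4 * s/(s^2 + 1)- s/(s^2 + 4)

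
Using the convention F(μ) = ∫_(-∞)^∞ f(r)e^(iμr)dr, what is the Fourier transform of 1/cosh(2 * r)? pi/(2 * cosh(pi * μ/4))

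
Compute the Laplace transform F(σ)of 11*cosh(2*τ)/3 11*σ/(3*(σ^2 - 4))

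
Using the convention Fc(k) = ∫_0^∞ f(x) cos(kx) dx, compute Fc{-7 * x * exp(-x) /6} 7 * (k^2 - 1) /(6 * (k^2 + 1) ^2) 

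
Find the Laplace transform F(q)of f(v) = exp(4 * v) 1/(q - 4)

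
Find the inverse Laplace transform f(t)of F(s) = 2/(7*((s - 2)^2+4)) exp(2*t)*sin(2*t)/7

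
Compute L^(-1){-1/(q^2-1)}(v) -sinh(v)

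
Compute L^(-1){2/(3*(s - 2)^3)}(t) t^2*exp(2*t)/3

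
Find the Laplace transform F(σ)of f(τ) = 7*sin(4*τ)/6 14/(3*(σ^2 + 16))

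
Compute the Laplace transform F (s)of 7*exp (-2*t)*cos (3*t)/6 7*(s+2)/ (6*( (s+2)^2+9))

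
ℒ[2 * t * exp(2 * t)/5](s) 2/(5 * (s - 2)^2)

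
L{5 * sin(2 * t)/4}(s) 5/(2 * (s^2+4))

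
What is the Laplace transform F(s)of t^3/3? 2/s^4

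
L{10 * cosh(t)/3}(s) 10 * s/(3 * (s^2-1))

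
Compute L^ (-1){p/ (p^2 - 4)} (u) cosh (2 * u)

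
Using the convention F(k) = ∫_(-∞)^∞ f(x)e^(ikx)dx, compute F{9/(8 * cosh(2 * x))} 9 * pi/(16 * cosh(pi * k/4))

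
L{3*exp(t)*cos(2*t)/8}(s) 3*(s - 1)/(8*((s - 1)^2 + 4))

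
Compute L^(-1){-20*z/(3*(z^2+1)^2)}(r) -10*r*sin(r)/3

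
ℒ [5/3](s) 5/(3*s)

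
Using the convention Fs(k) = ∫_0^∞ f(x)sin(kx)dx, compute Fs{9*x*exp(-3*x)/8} 27*k/(4*(k^2+9)^2)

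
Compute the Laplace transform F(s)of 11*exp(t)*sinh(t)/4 11/(4*s*(s - 2))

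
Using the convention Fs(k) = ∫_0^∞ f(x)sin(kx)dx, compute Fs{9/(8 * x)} 9 * pi/16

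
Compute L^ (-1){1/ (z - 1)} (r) exp (r)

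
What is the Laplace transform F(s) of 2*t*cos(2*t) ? 2*(s^2 - 4) /(s^2 + 4) ^2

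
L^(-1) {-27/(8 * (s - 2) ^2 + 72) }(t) -9 * exp(2 * t) * sin(3 * t) /8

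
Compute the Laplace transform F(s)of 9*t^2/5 18/(5*s^3)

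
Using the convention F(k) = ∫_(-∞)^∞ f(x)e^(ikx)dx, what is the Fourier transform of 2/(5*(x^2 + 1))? 2*pi*exp(-Abs(k))/5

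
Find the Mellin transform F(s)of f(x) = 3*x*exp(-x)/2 3*gamma(s+1)/2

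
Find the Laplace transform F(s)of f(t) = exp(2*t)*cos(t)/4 (s - 2)/(4*((s - 2)^2+1))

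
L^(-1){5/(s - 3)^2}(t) 5*t*exp(3*t)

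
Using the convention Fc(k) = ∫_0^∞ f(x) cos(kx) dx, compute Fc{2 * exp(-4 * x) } 8/(k^2 + 16) 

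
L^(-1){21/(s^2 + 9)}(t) 7*sin(3*t)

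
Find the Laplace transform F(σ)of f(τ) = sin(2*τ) 2/(σ^2 + 4)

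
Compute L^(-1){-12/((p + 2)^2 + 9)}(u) -4*exp(-2*u)*sin(3*u)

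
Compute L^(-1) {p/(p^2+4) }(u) cos(2*u) 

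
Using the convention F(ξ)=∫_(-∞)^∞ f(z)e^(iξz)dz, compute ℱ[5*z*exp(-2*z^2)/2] 5*sqrt(2)*I*sqrt(pi)*ξ*exp(-ξ^2/8)/16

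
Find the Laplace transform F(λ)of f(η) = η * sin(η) 2 * λ/(λ^2 + 1)^2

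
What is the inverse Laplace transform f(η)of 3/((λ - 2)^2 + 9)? exp(2*η)*sin(3*η)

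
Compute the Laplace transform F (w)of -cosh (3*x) -w/ (w^2 - 9)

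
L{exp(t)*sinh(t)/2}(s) 1/(2*s*(s - 2))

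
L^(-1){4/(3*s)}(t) 4/3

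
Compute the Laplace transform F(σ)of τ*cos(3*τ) (σ^2 - 9)/(σ^2 + 9)^2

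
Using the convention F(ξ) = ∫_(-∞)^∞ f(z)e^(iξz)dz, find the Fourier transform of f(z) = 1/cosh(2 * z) pi/(2 * cosh(pi * ξ/4))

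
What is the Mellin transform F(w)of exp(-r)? gamma(w)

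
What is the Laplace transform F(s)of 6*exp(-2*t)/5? 6/(5*(s + 2))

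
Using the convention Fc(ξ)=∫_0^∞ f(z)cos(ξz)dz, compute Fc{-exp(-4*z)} -4/(ξ^2 + 16)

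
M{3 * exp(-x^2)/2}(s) 3 * gamma(s/2)/4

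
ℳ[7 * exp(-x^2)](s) 7 * gamma(s/2)/2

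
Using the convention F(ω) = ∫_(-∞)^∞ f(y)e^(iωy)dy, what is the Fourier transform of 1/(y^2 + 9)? pi * exp(-3 * Abs(ω))/3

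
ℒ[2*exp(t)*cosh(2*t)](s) 2*(s - 1) /((s - 1) ^2 - 4) 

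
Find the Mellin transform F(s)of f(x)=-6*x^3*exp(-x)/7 -6*gamma(s + 3)/7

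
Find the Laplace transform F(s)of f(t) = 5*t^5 600/s^6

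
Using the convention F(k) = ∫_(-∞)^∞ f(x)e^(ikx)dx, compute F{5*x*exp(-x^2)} 5*I*sqrt(pi)*k*exp(-k^2/4)/2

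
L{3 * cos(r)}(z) 3 * z/(z^2 + 1)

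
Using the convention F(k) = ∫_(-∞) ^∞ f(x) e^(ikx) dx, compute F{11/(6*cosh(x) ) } 11*pi/(6*cosh(pi*k/2) ) 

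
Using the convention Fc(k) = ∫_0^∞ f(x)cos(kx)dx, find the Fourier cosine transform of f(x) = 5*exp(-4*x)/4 5/(k^2 + 16)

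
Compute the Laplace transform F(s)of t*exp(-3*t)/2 1/(2*(s+3)^2)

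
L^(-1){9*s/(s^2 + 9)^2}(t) 3*t*sin(3*t)/2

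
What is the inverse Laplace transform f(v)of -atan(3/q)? -sin(3*v)/v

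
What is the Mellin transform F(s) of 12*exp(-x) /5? 12*gamma(s) /5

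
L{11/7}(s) 11/(7*s)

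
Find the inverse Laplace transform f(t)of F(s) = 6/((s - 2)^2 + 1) 6 * exp(2 * t) * sin(t)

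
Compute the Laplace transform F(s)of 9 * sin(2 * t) 18/(s^2 + 4)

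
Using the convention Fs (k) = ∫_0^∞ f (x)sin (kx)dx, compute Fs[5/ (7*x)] 5*pi/14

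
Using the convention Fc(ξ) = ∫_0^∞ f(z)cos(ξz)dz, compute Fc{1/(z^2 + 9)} pi*exp(-3*ξ)/6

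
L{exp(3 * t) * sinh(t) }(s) 1/((s - 3) ^2 - 1) 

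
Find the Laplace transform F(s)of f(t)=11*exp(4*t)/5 11/(5*(s - 4))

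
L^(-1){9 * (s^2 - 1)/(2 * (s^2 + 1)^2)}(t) 9 * t * cos(t)/2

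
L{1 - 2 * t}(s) 1/s - 2/s^2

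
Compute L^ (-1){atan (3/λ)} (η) sin (3 * η)/η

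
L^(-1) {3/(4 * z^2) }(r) 3 * r/4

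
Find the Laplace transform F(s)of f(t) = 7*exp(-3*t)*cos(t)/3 7*(s + 3)/(3*((s + 3)^2 + 1))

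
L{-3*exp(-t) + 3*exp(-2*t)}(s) 3/(s + 2) - 3/(s + 1)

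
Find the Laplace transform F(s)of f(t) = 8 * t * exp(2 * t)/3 8/(3 * (s - 2)^2)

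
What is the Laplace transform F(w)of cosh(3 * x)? w/(w^2 - 9)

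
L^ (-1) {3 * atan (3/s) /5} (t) 3 * sin (3 * t) / (5 * t) 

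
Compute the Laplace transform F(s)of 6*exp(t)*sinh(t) 6/(s*(s - 2))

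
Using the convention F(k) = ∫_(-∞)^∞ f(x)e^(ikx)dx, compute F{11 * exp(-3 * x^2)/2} 11 * sqrt(3) * sqrt(pi) * exp(-k^2/12)/6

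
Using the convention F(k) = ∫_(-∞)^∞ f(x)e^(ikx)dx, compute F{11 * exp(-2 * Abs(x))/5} 44/(5 * (k^2 + 4))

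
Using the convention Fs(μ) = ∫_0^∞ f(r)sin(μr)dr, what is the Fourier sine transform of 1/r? pi/2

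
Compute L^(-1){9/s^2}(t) 9 * t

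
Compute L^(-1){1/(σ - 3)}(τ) exp(3 * τ)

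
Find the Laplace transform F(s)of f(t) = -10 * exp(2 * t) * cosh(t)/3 10 * (2 - s)/(3 * ((s - 2)^2 - 1))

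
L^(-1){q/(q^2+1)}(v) cos(v)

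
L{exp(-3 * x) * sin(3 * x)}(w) 3/((w + 3)^2 + 9)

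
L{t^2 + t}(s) s^(-2) + 2/s^3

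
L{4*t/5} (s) 4/ (5*s^2)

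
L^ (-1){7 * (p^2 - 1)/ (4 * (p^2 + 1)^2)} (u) 7 * u * cos (u)/4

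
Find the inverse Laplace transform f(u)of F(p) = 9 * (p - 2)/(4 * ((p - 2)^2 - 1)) 9 * exp(2 * u) * cosh(u)/4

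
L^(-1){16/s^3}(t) 8*t^2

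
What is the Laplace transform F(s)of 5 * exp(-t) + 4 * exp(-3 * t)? 4/(s + 3) + 5/(s + 1)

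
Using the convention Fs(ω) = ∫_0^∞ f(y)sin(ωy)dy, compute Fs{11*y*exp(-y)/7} 22*ω/(7*(ω^2 + 1)^2)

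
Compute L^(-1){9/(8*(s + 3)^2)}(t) 9*t*exp(-3*t)/8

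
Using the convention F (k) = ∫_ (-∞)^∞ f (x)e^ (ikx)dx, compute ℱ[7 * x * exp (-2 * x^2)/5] 7 * sqrt (2) * I * sqrt (pi) * k * exp (-k^2/8)/40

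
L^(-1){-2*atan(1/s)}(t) -2*sin(t)/t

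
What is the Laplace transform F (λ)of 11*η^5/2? 660/λ^6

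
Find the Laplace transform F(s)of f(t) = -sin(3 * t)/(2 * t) -atan(3/s)/2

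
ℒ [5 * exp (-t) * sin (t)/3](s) 5/ (3 * ( (s + 1)^2 + 1))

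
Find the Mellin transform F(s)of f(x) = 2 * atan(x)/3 -pi * sec(pi * s/2)/(3 * s)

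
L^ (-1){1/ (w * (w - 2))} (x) exp (x) * sinh (x)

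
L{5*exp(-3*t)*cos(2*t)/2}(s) 5*(s + 3)/(2*((s + 3)^2 + 4))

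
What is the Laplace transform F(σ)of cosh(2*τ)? σ/(σ^2-4)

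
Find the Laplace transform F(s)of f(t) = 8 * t 8/s^2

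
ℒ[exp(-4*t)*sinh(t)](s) 1/((s + 4)^2 - 1)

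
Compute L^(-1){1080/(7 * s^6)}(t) 9 * t^5/7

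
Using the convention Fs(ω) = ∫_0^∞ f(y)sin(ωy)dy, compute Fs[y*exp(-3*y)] 6*ω/(ω^2 + 9)^2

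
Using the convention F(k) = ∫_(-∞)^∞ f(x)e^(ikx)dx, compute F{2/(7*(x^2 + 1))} 2*pi*exp(-Abs(k))/7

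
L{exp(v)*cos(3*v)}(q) (q - 1)/((q - 1)^2 + 9)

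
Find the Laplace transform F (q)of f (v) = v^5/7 120/ (7*q^6)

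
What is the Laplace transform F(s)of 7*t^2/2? 7/s^3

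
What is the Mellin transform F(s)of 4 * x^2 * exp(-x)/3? 4 * gamma(s + 2)/3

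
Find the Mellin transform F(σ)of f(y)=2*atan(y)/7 -pi*sec(pi*σ/2)/(7*σ)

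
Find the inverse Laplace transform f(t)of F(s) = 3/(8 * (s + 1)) 3 * exp(-t)/8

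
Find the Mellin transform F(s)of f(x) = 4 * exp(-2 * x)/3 2^(2 - s) * gamma(s)/3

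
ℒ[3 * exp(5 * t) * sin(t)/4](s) 3/(4 * ((s - 5)^2 + 1))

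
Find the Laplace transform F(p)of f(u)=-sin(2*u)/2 -1/(p^2 + 4)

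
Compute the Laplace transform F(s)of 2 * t 2/s^2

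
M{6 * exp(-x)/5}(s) 6 * gamma(s)/5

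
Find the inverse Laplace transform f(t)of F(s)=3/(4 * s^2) 3 * t/4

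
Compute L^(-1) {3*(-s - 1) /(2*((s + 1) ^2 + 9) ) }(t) -3*exp(-t)*cos(3*t) /2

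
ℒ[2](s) 2/s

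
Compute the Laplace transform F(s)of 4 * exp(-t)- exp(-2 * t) 4/(s + 1) - 1/(s + 2)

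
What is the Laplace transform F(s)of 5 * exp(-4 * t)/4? 5/(4 * (s+4))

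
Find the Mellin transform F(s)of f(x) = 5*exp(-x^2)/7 5*gamma(s/2)/14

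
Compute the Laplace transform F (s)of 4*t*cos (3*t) 4*(s^2-9)/ (s^2 + 9)^2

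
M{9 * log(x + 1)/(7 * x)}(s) -9 * pi * csc(pi * s)/(7 * s - 7)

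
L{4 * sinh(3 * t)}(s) 12/(s^2 - 9)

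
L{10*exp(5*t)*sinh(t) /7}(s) 10/(7*((s - 5) ^2 - 1) ) 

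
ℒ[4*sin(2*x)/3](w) 8/(3*(w^2 + 4))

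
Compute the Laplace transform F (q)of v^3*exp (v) 6/ (q - 1)^4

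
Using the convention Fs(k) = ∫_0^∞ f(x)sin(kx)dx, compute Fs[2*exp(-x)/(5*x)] 2*atan(k)/5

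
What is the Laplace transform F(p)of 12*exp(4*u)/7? 12/(7*(p - 4))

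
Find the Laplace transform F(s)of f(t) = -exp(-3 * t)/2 -1/(2 * s + 6)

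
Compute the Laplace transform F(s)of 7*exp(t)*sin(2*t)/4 7/(2*((s - 1)^2 + 4))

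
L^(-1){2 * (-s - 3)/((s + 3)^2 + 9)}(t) -2 * exp(-3 * t) * cos(3 * t)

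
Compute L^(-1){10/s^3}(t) 5*t^2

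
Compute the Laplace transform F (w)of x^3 6/w^4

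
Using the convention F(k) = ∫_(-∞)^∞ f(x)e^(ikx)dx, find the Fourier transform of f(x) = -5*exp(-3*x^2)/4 -5*sqrt(3)*sqrt(pi)*exp(-k^2/12)/12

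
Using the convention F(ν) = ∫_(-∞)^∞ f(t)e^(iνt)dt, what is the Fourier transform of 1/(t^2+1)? pi*exp(-Abs(ν))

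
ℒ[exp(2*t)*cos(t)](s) (s - 2) /((s - 2) ^2 + 1) 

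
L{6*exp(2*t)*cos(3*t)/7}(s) 6*(s - 2)/(7*((s - 2)^2 + 9))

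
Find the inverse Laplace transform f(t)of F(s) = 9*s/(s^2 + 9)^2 3*t*sin(3*t)/2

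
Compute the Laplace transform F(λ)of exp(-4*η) 1/(λ + 4)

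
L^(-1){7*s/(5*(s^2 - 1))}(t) 7*cosh(t)/5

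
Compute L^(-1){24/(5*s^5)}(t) t^4/5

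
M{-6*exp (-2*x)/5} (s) -6*gamma (s)/ (5*2^s)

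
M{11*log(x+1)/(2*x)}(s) -11*pi*csc(pi*s)/(2*s - 2)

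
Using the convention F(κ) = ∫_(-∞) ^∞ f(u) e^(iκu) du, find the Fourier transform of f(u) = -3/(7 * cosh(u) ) -3 * pi/(7 * cosh(pi * κ/2) ) 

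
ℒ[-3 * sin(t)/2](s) -3/(2 * s^2 + 2)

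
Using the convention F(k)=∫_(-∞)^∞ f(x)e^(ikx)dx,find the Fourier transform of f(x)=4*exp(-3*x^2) 4*sqrt(3)*sqrt(pi)*exp(-k^2/12)/3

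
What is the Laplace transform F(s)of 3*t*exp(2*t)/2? 3/(2*(s - 2)^2)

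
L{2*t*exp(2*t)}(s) 2/(s - 2)^2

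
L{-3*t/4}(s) -3/(4*s^2)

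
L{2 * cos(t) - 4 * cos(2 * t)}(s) 2 * s/(s^2 + 1) - 4 * s/(s^2 + 4)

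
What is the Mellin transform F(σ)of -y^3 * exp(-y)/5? -gamma(σ+3)/5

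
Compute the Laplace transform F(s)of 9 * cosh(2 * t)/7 9 * s/(7 * (s^2 - 4))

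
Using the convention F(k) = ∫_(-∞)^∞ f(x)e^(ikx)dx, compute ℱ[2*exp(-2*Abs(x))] 8/(k^2+4)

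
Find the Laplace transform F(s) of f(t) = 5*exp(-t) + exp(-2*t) 5/(s + 1) + 1/(s + 2) 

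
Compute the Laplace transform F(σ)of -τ -1/σ^2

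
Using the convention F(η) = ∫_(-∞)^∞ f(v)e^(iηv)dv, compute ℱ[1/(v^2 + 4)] pi * exp(-2 * Abs(η))/2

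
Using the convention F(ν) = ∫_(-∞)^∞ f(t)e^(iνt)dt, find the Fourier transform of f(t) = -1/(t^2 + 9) -pi*exp(-3*Abs(ν))/3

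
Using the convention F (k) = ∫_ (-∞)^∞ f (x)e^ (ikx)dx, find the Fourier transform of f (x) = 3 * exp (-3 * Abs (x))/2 9/ (k^2+9)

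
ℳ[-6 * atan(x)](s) 3 * pi * sec(pi * s/2)/s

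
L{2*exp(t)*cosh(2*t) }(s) 2*(s - 1) /((s - 1) ^2 - 4) 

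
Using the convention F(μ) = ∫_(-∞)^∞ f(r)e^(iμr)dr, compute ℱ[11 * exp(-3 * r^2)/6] 11 * sqrt(3) * sqrt(pi) * exp(-μ^2/12)/18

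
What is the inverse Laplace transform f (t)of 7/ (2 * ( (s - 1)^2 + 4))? 7 * exp (t) * sin (2 * t)/4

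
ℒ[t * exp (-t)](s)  (s + 1)^ (-2)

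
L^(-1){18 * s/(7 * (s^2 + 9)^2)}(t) 3 * t * sin(3 * t)/7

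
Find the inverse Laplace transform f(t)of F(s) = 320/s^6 8*t^5/3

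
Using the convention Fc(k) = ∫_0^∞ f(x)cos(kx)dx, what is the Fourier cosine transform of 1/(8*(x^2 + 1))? pi*exp(-k)/16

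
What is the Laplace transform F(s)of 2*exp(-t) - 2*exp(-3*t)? 2/(s+1) - 2/(s+3)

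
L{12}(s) 12/s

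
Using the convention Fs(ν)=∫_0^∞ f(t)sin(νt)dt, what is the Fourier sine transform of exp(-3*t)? ν/(ν^2 + 9)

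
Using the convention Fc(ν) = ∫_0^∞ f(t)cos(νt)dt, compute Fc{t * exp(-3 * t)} (9 - ν^2)/(ν^2 + 9)^2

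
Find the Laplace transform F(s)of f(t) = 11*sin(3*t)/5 33/(5*(s^2 + 9))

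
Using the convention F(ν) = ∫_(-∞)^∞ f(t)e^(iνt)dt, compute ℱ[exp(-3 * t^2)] sqrt(3) * sqrt(pi) * exp(-ν^2/12)/3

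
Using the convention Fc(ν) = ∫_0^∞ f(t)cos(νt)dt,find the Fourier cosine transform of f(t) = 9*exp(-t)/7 9/(7*(ν^2 + 1))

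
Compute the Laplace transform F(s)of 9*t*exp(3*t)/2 9/(2*(s - 3)^2)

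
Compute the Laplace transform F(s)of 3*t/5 3/(5*s^2)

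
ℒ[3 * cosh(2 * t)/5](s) 3 * s/(5 * (s^2 - 4))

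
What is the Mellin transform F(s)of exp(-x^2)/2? gamma(s/2)/4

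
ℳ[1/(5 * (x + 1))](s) pi * csc(pi * s)/5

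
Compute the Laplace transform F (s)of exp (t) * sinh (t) 1/ (s * (s - 2))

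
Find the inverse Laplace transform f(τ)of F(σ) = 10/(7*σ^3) 5*τ^2/7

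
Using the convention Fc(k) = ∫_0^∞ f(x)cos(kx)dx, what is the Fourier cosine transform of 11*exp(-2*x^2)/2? 11*sqrt(2)*sqrt(pi)*exp(-k^2/8)/8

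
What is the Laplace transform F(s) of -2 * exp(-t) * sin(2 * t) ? -4/((s + 1) ^2 + 4) 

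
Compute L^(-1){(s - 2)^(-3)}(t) t^2 * exp(2 * t)/2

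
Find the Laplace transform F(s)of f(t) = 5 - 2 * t 5/s - 2/s^2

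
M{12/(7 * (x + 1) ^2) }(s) -12 * pi * (s - 1) /(7 * sin(pi * s) ) 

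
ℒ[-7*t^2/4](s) -7/ (2*s^3)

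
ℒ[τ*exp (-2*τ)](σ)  (σ + 2) ^ (-2) 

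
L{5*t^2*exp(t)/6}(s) 5/(3*(s - 1)^3)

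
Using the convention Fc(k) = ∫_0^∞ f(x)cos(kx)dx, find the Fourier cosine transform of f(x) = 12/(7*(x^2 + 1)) 6*pi*exp(-k)/7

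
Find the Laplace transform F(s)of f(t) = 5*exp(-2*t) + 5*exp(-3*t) 5/(s + 3) + 5/(s + 2)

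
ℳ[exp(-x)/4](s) gamma(s)/4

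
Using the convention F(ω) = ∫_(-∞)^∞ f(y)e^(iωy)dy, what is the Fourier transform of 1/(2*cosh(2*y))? pi/(4*cosh(pi*ω/4))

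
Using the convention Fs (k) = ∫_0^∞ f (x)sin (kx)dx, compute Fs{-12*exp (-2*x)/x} -12*atan (k/2)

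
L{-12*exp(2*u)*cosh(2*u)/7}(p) 12*(2 - p)/(7*p*(p - 4))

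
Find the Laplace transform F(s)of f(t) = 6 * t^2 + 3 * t 12/s^3 + 3/s^2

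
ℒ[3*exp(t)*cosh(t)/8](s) 3*(s - 1)/(8*s*(s - 2))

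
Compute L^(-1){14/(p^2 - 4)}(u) 7*sinh(2*u)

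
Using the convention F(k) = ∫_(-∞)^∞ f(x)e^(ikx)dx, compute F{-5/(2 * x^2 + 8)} -5 * pi * exp(-2 * Abs(k))/4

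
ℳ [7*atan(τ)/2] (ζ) -7*pi*sec(pi*ζ/2)/(4*ζ)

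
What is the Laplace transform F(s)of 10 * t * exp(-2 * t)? 10/(s + 2)^2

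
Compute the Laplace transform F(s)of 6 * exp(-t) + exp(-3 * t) 6/(s + 1) + 1/(s + 3)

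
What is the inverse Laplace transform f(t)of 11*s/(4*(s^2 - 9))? 11*cosh(3*t)/4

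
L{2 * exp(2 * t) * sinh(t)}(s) 2/((s - 2)^2 - 1)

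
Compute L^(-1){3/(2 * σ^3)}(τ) 3 * τ^2/4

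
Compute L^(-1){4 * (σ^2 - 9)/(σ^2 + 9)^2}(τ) 4 * τ * cos(3 * τ)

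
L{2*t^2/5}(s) 4/(5*s^3)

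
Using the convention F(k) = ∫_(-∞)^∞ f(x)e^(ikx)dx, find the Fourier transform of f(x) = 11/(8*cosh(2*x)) 11*pi/(16*cosh(pi*k/4))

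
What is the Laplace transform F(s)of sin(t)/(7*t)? atan(1/s)/7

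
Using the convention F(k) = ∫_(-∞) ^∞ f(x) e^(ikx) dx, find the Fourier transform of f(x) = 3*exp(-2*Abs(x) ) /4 3/(k^2+4) 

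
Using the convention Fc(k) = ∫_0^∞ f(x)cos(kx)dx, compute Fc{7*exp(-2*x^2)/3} 7*sqrt(2)*sqrt(pi)*exp(-k^2/8)/12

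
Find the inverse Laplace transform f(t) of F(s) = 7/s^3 7 * t^2/2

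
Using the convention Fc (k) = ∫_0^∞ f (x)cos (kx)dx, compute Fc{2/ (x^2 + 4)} pi*exp (-2*k)/2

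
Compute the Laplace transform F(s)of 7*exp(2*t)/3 7/(3*(s - 2))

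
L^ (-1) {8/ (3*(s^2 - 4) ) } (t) 4*sinh (2*t) /3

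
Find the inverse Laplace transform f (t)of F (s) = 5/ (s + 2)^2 5*t*exp (-2*t)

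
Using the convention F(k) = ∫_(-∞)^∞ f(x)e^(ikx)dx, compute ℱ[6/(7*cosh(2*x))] 3*pi/(7*cosh(pi*k/4))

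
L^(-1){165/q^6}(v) 11*v^5/8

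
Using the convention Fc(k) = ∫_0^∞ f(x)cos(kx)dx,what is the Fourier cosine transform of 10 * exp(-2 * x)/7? 20/(7 * (k^2 + 4))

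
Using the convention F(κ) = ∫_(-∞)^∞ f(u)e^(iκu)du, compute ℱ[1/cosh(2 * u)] pi/(2 * cosh(pi * κ/4))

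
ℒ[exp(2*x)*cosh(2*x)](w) (w - 2)/(w*(w - 4))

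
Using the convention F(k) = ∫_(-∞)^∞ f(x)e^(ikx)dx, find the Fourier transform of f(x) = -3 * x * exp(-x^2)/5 -3 * I * sqrt(pi) * k * exp(-k^2/4)/10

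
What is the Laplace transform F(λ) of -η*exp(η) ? -1/(λ - 1) ^2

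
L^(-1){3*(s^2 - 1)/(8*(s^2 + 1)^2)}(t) 3*t*cos(t)/8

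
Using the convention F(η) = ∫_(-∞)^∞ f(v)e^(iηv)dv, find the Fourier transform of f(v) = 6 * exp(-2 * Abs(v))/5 24/(5 * (η^2 + 4))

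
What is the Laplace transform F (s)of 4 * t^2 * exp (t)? 8/ (s - 1)^3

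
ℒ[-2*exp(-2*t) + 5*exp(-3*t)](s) 5/(s + 3)-2/(s + 2) 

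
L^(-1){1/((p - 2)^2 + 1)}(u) exp(2*u)*sin(u)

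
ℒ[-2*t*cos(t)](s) 2*(1 - s^2)/(s^2 + 1)^2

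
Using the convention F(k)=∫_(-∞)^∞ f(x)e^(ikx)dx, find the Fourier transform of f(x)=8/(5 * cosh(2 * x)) 4 * pi/(5 * cosh(pi * k/4))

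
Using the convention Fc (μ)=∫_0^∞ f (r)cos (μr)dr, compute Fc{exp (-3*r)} 3/ (μ^2 + 9)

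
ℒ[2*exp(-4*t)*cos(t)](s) 2*(s + 4)/((s + 4)^2 + 1)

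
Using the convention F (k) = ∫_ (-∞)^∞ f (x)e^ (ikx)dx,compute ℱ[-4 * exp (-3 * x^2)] -4 * sqrt (3) * sqrt (pi) * exp (-k^2/12)/3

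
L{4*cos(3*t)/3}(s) 4*s/(3*(s^2 + 9))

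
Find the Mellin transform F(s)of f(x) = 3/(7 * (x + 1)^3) 3 * pi * (s - 2) * (s - 1)/(14 * sin(pi * s))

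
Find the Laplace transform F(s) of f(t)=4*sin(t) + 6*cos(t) 6*s/(s^2 + 1) + 4/(s^2 + 1) 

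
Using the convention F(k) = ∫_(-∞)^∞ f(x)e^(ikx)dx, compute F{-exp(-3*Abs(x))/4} -3/(2*k^2+18)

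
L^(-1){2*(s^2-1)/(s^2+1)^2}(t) 2*t*cos(t)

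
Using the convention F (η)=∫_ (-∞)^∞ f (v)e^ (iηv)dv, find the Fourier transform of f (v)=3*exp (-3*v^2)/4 sqrt (3)*sqrt (pi)*exp (-η^2/12)/4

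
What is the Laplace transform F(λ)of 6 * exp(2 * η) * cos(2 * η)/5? 6 * (λ - 2)/(5 * ((λ - 2)^2 + 4))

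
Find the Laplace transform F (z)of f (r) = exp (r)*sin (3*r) 3/ ( (z - 1)^2 + 9)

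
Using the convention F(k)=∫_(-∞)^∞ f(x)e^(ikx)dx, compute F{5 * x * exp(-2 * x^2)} 5 * sqrt(2) * I * sqrt(pi) * k * exp(-k^2/8)/8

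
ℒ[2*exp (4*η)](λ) 2/ (λ - 4)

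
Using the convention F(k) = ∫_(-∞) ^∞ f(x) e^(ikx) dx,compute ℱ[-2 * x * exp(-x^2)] -I * sqrt(pi) * k * exp(-k^2/4) 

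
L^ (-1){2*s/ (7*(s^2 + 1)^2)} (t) t*sin (t)/7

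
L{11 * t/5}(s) 11/(5 * s^2)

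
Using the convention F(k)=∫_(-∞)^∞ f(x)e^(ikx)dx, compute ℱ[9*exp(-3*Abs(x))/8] 27/(4*(k^2 + 9))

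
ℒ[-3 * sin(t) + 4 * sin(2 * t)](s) 8/(s^2 + 4) - 3/(s^2 + 1)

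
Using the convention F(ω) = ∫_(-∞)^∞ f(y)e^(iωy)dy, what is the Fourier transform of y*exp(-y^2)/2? I*sqrt(pi)*ω*exp(-ω^2/4)/4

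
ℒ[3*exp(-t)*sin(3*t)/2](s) 9/(2*((s + 1)^2 + 9))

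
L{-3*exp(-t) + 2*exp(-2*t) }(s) 2/(s + 2) - 3/(s + 1) 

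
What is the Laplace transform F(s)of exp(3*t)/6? 1/(6*(s - 3))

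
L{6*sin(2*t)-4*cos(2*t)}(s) 12/(s^2 + 4)-4*s/(s^2 + 4)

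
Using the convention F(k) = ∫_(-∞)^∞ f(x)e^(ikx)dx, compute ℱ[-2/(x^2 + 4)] -pi * exp(-2 * Abs(k))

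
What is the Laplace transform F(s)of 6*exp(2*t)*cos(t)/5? 6*(s - 2)/(5*((s - 2)^2 + 1))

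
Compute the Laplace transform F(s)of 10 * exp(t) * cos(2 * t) 10 * (s - 1)/((s - 1)^2+4)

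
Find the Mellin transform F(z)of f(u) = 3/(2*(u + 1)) 3*pi*csc(pi*z)/2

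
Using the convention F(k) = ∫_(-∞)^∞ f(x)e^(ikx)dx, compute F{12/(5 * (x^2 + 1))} 12 * pi * exp(-Abs(k))/5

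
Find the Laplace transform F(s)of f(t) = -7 -7/s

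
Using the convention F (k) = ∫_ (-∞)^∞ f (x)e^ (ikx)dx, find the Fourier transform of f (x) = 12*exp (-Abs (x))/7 24/ (7*(k^2 + 1))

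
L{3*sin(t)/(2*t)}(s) 3*atan(1/s)/2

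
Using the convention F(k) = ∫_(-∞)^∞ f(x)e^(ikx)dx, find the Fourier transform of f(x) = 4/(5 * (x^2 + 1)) 4 * pi * exp(-Abs(k))/5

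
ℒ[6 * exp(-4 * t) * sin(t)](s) 6/((s + 4)^2 + 1)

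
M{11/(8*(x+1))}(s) 11*pi*csc(pi*s)/8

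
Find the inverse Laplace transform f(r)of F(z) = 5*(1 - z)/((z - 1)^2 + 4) -5*exp(r)*cos(2*r)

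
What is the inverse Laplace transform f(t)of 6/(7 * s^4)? t^3/7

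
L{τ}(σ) σ^(-2)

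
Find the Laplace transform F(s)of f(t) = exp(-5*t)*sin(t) 1/((s + 5)^2 + 1)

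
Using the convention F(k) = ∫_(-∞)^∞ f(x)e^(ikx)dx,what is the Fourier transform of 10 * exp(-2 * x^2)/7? 5 * sqrt(2) * sqrt(pi) * exp(-k^2/8)/7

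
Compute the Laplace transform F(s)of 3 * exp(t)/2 3/(2 * (s - 1))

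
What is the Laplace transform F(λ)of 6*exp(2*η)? 6/(λ - 2)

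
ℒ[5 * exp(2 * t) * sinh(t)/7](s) 5/(7 * ((s - 2)^2 - 1))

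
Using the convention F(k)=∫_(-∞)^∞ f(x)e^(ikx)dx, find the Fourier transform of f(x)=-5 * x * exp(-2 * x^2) -5 * sqrt(2) * I * sqrt(pi) * k * exp(-k^2/8)/8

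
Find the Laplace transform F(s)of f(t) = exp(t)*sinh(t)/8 1/(8*s*(s - 2))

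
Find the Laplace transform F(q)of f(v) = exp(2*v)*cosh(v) (q - 2)/((q - 2)^2 - 1)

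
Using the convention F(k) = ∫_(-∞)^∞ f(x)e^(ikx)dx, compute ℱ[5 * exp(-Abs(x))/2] 5/(k^2+1)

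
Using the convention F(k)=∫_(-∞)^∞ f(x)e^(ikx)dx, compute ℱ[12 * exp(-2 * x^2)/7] 6 * sqrt(2) * sqrt(pi) * exp(-k^2/8)/7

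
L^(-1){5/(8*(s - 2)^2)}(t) 5*t*exp(2*t)/8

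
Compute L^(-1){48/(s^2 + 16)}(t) 12 * sin(4 * t)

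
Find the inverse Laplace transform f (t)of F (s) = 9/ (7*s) 9/7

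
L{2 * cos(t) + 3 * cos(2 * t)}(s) 3 * s/(s^2 + 4) + 2 * s/(s^2 + 1)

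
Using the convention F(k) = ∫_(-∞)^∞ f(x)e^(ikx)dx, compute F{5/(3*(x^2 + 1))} 5*pi*exp(-Abs(k))/3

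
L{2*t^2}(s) 4/s^3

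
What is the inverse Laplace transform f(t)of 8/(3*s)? 8/3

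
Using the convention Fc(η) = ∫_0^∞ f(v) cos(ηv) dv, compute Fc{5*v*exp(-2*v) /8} 5*(4 - η^2) /(8*(η^2 + 4) ^2) 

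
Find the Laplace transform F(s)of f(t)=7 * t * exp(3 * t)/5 7/(5 * (s - 3)^2)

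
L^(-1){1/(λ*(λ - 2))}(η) exp(η)*sinh(η)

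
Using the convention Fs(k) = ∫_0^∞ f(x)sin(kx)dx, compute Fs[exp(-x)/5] k/(5*(k^2+1))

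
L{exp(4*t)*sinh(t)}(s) 1/((s - 4)^2 - 1)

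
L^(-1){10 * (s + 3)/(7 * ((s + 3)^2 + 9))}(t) 10 * exp(-3 * t) * cos(3 * t)/7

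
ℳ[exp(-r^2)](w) gamma(w/2)/2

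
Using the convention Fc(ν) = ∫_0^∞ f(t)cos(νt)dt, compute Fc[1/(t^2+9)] pi*exp(-3*ν)/6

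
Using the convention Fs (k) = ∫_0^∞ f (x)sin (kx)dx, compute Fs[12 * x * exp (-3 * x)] 72 * k/ (k^2 + 9)^2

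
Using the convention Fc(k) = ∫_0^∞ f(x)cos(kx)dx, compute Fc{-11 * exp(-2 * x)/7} -22/(7 * k^2 + 28)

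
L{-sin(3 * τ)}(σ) -3/(σ^2+9)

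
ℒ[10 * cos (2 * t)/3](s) 10 * s/ (3 * (s^2 + 4))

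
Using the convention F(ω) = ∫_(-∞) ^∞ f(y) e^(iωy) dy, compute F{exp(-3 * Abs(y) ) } 6/(ω^2+9) 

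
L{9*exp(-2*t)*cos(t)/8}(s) 9*(s + 2)/(8*((s + 2)^2 + 1))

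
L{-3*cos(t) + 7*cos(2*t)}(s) 7*s/(s^2 + 4) - 3*s/(s^2 + 1)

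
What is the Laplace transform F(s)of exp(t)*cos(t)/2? (s - 1)/(2*((s - 1)^2 + 1))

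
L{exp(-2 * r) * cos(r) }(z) (z + 2) /((z + 2) ^2 + 1) 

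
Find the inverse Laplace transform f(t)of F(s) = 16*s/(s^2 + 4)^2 4*t*sin(2*t)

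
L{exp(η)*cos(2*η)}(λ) (λ - 1)/((λ - 1)^2 + 4)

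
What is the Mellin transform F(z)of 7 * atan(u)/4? -7 * pi * sec(pi * z/2)/(8 * z)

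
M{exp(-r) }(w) gamma(w) 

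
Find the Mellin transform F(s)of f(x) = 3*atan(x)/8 -3*pi*sec(pi*s/2)/(16*s)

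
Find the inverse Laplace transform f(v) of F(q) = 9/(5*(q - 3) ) 9*exp(3*v) /5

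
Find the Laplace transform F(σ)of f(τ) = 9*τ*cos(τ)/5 9*(σ^2 - 1)/(5*(σ^2 + 1)^2)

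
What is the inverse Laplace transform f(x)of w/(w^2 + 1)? cos(x)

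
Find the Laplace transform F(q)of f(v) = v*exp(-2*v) (q+2)^(-2)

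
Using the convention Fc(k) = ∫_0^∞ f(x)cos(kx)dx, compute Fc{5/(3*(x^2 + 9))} 5*pi*exp(-3*k)/18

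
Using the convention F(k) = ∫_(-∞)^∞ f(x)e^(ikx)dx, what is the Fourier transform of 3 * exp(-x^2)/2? 3 * sqrt(pi) * exp(-k^2/4)/2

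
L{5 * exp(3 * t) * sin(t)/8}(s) 5/(8 * ((s - 3)^2 + 1))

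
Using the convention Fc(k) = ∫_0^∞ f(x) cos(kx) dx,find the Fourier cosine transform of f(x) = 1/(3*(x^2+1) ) pi*exp(-k) /6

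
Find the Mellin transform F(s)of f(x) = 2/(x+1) 2*pi*csc(pi*s)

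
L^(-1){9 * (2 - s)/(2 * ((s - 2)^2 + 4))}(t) -9 * exp(2 * t) * cos(2 * t)/2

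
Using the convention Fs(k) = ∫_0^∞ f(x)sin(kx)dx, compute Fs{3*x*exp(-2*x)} 12*k/(k^2 + 4)^2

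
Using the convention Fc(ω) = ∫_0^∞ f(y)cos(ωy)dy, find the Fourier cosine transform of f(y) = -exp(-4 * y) -4/(ω^2 + 16)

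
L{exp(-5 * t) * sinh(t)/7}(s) 1/(7 * ((s + 5)^2 - 1))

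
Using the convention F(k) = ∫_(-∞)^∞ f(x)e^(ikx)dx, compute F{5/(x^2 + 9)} 5 * pi * exp(-3 * Abs(k))/3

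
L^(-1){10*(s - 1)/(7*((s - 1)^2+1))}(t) 10*exp(t)*cos(t)/7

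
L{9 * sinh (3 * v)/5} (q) 27/ (5 * (q^2 - 9))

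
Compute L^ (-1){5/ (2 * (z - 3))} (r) 5 * exp (3 * r)/2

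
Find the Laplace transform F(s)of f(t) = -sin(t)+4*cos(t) 4*s/(s^2+1) - 1/(s^2+1)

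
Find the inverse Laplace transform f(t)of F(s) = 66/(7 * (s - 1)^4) 11 * t^3 * exp(t)/7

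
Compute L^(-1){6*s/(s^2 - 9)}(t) 6*cosh(3*t)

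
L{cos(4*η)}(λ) λ/(λ^2 + 16)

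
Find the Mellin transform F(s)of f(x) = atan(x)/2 -pi*sec(pi*s/2)/(4*s)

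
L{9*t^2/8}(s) 9/(4*s^3)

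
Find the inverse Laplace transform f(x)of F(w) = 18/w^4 3*x^3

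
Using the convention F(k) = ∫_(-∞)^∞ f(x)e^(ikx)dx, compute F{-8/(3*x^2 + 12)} -4*pi*exp(-2*Abs(k))/3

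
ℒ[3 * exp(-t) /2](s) 3/(2 * (s + 1) ) 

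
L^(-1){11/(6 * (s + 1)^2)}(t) 11 * t * exp(-t)/6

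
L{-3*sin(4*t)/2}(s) -6/(s^2+16)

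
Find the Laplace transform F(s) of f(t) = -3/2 -3/(2*s) 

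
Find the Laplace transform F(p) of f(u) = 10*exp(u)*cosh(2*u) 10*(p - 1) /((p - 1) ^2 - 4) 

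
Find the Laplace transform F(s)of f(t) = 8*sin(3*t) 24/(s^2 + 9)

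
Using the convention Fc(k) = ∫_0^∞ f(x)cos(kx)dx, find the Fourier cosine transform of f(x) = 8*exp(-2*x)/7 16/(7*(k^2 + 4))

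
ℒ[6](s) 6/s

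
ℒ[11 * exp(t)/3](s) 11/(3 * (s - 1))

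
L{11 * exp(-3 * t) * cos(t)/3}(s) 11 * (s + 3)/(3 * ((s + 3)^2 + 1))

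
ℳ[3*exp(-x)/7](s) 3*gamma(s)/7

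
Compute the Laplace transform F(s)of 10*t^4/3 80/s^5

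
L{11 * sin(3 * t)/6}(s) 11/(2 * (s^2 + 9))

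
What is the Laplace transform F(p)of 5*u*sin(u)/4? 5*p/(2*(p^2+1)^2)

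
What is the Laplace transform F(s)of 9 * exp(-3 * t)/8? 9/(8 * (s+3))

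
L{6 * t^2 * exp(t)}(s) 12/(s - 1)^3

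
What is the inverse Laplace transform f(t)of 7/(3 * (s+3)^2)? 7 * t * exp(-3 * t)/3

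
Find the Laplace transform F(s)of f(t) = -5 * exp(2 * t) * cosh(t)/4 5 * (2 - s)/(4 * ((s - 2)^2 - 1))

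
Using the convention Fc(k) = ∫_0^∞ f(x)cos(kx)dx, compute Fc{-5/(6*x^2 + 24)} -5*pi*exp(-2*k)/24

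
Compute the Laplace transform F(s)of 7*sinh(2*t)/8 7/(4*(s^2 - 4))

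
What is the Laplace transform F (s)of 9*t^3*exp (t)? 54/ (s - 1)^4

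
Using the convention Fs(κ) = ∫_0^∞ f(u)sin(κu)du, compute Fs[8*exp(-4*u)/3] 8*κ/(3*(κ^2 + 16))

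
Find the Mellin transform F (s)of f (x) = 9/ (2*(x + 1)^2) -9*pi*(s - 1)/ (2*sin (pi*s))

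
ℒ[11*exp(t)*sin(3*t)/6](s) 11/(2*((s - 1)^2 + 9))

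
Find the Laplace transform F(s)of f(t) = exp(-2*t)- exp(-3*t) 1/(s + 2)-1/(s + 3)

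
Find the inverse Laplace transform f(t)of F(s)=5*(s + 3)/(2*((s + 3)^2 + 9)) 5*exp(-3*t)*cos(3*t)/2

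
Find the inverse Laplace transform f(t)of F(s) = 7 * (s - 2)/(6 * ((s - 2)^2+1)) 7 * exp(2 * t) * cos(t)/6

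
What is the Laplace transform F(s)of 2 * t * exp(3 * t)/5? 2/(5 * (s - 3)^2)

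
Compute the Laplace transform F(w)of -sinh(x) -1/(w^2 - 1)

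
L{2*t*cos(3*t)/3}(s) 2*(s^2-9)/(3*(s^2 + 9)^2)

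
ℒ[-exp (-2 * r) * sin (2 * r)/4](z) -1/ (2 * (z+2)^2+8)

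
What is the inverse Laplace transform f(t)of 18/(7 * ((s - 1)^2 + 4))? 9 * exp(t) * sin(2 * t)/7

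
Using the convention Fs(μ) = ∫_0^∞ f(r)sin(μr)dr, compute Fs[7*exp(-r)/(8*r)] 7*atan(μ)/8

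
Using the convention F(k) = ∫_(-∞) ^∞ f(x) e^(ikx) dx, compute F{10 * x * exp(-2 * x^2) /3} 5 * sqrt(2) * I * sqrt(pi) * k * exp(-k^2/8) /12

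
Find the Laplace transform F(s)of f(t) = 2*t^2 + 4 4/s^3 + 4/s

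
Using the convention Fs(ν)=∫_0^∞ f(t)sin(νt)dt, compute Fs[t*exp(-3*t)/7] 6*ν/(7*(ν^2 + 9)^2)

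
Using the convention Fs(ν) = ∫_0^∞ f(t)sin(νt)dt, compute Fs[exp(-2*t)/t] atan(ν/2)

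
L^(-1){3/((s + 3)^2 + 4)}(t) 3*exp(-3*t)*sin(2*t)/2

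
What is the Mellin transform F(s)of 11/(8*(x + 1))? 11*pi*csc(pi*s)/8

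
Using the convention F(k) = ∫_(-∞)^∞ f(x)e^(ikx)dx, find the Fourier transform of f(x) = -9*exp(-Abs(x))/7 -18/(7*k^2 + 7)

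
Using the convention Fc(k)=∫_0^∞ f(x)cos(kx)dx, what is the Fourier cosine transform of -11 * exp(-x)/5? -11/(5 * k^2 + 5)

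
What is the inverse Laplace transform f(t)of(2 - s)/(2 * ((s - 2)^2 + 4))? -exp(2 * t) * cos(2 * t)/2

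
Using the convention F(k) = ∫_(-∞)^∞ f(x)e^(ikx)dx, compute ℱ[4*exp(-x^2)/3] 4*sqrt(pi)*exp(-k^2/4)/3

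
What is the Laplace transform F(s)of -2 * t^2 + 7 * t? 7/s^2 - 4/s^3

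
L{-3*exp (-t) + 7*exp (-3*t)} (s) 7/ (s + 3) - 3/ (s + 1)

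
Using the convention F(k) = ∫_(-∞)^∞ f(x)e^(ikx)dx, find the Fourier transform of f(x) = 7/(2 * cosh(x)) 7 * pi/(2 * cosh(pi * k/2))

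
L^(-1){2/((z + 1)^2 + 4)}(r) exp(-r)*sin(2*r)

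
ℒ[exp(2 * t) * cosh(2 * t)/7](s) (s - 2)/(7 * s * (s - 4))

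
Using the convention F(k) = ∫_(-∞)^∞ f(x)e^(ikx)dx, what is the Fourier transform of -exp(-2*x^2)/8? -sqrt(2)*sqrt(pi)*exp(-k^2/8)/16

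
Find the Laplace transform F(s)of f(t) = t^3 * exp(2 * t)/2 3/(s - 2)^4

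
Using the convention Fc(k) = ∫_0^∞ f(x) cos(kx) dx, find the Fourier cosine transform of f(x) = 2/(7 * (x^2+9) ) pi * exp(-3 * k) /21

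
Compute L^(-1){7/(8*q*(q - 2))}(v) 7*exp(v)*sinh(v)/8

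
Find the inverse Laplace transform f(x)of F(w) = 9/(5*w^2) 9*x/5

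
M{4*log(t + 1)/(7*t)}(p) -4*pi*csc(pi*p)/(7*p - 7)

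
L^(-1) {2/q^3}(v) v^2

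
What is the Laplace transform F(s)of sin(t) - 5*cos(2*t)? 1/(s^2 + 1) - 5*s/(s^2 + 4)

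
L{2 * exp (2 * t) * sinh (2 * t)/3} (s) 4/ (3 * s * (s - 4))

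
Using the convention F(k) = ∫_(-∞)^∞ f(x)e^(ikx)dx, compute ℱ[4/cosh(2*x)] 2*pi/cosh(pi*k/4)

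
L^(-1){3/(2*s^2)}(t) 3*t/2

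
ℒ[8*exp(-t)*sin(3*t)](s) 24/((s + 1)^2 + 9)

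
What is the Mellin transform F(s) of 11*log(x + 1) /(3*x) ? -11*pi*csc(pi*s) /(3*s - 3) 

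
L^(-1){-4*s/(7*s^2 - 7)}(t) -4*cosh(t)/7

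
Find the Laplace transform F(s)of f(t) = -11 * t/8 -11/(8 * s^2)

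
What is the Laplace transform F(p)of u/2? 1/(2 * p^2)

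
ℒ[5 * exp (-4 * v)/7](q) 5/ (7 * (q+4))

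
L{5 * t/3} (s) 5/ (3 * s^2)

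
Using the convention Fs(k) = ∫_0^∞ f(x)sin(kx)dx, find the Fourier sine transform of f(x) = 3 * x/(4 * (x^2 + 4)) 3 * pi * exp(-2 * k)/8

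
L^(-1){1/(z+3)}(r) exp(-3*r)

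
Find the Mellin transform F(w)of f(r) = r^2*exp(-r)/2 gamma(w + 2)/2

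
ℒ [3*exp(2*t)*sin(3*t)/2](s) 9/(2*((s - 2)^2 + 9))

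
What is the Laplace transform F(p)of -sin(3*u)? -3/(p^2 + 9)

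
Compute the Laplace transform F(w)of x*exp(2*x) (w - 2)^(-2)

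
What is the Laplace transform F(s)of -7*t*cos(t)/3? 7*(1 - s^2)/(3*(s^2 + 1)^2)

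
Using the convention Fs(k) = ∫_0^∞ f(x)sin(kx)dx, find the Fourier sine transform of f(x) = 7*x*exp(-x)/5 14*k/(5*(k^2 + 1)^2)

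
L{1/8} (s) 1/ (8*s) 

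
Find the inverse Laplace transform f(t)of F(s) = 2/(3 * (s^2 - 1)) 2 * sinh(t)/3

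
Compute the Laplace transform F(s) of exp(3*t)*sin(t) 1/((s - 3) ^2 + 1) 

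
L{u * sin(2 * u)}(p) 4 * p/(p^2 + 4)^2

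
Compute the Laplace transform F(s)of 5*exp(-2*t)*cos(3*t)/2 5*(s+2)/(2*((s+2)^2+9))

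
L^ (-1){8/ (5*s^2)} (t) 8*t/5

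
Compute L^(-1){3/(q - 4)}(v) 3*exp(4*v)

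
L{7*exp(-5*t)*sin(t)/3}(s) 7/(3*((s + 5)^2 + 1))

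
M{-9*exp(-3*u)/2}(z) -3^(2 - z)*gamma(z)/2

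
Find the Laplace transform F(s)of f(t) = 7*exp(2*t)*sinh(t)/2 7/(2*((s - 2)^2 - 1))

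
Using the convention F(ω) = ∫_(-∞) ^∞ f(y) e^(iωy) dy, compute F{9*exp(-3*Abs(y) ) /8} 27/(4*(ω^2 + 9) ) 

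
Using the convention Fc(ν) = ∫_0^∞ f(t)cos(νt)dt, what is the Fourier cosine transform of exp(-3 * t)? 3/(ν^2 + 9)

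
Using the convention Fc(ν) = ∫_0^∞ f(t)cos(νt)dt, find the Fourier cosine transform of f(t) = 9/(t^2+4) 9*pi*exp(-2*ν)/4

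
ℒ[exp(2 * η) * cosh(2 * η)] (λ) (λ - 2)/(λ * (λ - 4))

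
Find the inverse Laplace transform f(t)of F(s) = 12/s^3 6*t^2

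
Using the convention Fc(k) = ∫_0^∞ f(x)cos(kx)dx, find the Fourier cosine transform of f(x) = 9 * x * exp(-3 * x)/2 9 * (9 - k^2)/(2 * (k^2 + 9)^2)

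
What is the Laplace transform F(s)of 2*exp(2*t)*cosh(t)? 2*(s - 2)/((s - 2)^2 - 1)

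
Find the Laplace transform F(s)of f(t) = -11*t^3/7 -66/(7*s^4)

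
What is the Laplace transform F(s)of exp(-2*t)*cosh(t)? (s + 2)/((s + 2)^2 - 1)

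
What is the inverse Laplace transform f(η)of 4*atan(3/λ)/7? 4*sin(3*η)/(7*η)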